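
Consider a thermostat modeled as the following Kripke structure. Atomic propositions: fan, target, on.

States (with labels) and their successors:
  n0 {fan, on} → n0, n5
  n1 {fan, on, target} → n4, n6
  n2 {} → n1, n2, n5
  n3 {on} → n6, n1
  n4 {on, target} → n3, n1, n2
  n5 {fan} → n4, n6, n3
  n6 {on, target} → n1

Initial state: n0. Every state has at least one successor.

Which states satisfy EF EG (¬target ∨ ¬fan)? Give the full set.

{n0, n1, n2, n3, n4, n5, n6}

States satisfying EG (¬target ∨ ¬fan): {n0, n2, n4, n5}.
States satisfying EF EG (¬target ∨ ¬fan): {n0, n1, n2, n3, n4, n5, n6}.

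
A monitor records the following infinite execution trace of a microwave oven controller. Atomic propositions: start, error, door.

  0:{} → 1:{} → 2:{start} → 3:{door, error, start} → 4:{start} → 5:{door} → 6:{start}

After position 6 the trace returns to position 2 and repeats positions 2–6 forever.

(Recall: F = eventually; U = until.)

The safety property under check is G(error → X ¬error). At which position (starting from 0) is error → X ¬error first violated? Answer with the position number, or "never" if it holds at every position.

never

error → X ¬error holds at every position 0..6, and those are all the positions the trace ever visits, so the invariant G(error → X ¬error) is never violated.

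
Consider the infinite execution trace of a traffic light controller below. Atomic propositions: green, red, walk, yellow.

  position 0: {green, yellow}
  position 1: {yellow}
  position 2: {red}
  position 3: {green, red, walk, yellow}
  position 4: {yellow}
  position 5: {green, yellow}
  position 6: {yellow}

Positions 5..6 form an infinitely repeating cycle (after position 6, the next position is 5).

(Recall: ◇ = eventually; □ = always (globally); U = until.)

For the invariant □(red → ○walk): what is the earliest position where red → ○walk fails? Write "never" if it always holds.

Check red → ○walk at each position in order: 0 ✓, 1 ✓, 2 ✓.
At position 3 the labels are {green, red, walk, yellow} and the next position 4 has {yellow}, so red → ○walk is false there. This is the first violation.

3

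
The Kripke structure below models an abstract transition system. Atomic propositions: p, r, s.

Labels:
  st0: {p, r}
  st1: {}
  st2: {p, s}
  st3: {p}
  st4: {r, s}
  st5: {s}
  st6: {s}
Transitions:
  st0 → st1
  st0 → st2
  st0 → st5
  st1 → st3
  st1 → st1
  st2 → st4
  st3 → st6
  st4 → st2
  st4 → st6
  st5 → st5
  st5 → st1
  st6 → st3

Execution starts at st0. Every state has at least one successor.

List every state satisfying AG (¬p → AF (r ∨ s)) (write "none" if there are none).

States satisfying ¬p → AF (r ∨ s): {st0, st2, st3, st4, st5, st6}.
States satisfying AG (¬p → AF (r ∨ s)): {st2, st3, st4, st6}.

{st2, st3, st4, st6}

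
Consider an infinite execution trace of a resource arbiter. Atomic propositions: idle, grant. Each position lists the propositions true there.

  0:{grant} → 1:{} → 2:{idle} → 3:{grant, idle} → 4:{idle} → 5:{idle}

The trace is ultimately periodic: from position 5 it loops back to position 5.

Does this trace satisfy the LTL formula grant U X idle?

Walking from position 0: X idle first holds at position 1, and grant holds at every earlier position along the way, so grant U X idle holds.

Satisfied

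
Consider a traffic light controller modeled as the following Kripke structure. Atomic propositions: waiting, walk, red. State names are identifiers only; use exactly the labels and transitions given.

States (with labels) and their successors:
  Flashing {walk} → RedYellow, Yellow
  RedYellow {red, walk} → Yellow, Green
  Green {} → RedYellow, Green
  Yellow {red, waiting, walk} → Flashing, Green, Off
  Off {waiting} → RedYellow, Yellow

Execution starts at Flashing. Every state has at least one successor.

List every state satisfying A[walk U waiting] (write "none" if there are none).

States satisfying walk: {Flashing, RedYellow, Yellow}.
States satisfying waiting: {Yellow, Off}.
States satisfying A[walk U waiting]: {Yellow, Off}.

{Yellow, Off}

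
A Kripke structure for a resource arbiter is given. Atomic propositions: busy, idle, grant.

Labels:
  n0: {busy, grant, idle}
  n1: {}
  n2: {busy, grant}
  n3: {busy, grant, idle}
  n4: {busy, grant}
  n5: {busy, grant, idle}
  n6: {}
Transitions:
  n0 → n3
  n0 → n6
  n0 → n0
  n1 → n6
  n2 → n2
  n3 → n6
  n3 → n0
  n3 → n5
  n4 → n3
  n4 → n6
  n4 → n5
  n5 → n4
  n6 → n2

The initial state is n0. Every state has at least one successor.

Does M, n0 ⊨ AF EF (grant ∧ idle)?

Yes

States satisfying EF (grant ∧ idle): {n0, n3, n4, n5}.
States satisfying AF EF (grant ∧ idle): {n0, n3, n4, n5}.
n0 ∈ Sat(AF EF (grant ∧ idle)).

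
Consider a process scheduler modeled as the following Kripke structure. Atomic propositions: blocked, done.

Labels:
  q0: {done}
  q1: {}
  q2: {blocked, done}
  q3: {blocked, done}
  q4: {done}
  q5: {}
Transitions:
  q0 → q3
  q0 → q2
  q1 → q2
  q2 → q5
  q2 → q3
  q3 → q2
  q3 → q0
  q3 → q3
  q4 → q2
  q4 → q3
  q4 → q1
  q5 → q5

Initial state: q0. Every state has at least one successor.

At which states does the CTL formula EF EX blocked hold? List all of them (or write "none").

States satisfying EX blocked: {q0, q1, q2, q3, q4}.
States satisfying EF EX blocked: {q0, q1, q2, q3, q4}.

{q0, q1, q2, q3, q4}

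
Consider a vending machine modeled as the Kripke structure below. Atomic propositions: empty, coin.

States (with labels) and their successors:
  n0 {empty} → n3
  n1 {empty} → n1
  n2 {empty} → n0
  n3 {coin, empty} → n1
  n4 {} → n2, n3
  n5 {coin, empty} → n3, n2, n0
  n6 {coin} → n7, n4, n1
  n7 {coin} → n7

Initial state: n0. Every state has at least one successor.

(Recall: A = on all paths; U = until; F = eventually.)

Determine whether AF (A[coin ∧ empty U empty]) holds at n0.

States satisfying A[coin ∧ empty U empty]: {n0, n1, n2, n3, n5}.
States satisfying AF (A[coin ∧ empty U empty]): {n0, n1, n2, n3, n4, n5}.
n0 ∈ Sat(AF (A[coin ∧ empty U empty])).

Satisfied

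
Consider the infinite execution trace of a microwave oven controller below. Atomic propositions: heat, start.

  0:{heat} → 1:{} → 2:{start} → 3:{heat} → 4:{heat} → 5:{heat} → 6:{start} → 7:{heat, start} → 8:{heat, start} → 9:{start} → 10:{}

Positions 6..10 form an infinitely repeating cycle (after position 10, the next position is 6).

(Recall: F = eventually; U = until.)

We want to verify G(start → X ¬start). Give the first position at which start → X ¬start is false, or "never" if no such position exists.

6

Check start → X ¬start at each position in order: 0 ✓, 1 ✓, 2 ✓, 3 ✓, 4 ✓, 5 ✓.
At position 6 the labels are {start} and the next position 7 has {heat, start}, so start → X ¬start is false there. This is the first violation.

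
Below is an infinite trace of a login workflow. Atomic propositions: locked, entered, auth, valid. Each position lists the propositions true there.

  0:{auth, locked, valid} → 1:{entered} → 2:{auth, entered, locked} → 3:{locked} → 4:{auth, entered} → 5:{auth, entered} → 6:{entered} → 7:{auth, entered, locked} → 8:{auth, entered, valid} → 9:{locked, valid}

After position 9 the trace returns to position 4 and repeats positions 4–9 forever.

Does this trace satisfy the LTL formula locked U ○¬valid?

Walking from position 0: ○¬valid first holds at position 0, and locked holds at every earlier position along the way, so locked U ○¬valid holds.

Yes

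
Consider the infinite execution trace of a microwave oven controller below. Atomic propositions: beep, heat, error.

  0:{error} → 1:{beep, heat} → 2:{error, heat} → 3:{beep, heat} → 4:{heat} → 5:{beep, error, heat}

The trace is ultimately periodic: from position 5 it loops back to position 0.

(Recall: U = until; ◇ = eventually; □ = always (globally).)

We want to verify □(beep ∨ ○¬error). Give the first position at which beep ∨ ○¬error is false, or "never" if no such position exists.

Check beep ∨ ○¬error at each position in order: 0 ✓, 1 ✓, 2 ✓, 3 ✓.
At position 4 the labels are {heat} and the next position 5 has {beep, error, heat}, so beep ∨ ○¬error is false there. This is the first violation.

4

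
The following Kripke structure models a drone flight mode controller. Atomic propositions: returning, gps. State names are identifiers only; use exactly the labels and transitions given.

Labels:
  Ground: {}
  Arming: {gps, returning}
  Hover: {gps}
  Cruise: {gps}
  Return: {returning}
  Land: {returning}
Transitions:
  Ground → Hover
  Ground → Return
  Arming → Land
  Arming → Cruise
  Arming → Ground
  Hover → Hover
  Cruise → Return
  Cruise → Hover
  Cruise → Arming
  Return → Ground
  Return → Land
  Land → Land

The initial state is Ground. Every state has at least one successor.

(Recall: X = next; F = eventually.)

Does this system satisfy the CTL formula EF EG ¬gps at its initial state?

Satisfied

States satisfying EG ¬gps: {Ground, Return, Land}.
States satisfying EF EG ¬gps: {Ground, Arming, Cruise, Return, Land}.
Some path from Ground reaches a state where EG ¬gps holds.
Ground ∈ Sat(EF EG ¬gps).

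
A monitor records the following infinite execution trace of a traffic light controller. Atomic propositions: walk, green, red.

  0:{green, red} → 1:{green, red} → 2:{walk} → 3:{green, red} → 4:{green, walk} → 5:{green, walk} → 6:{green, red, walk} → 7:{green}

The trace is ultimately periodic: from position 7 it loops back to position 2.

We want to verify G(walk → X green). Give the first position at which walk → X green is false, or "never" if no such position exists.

walk → X green holds at every position 0..7, and those are all the positions the trace ever visits, so the invariant G(walk → X green) is never violated.

never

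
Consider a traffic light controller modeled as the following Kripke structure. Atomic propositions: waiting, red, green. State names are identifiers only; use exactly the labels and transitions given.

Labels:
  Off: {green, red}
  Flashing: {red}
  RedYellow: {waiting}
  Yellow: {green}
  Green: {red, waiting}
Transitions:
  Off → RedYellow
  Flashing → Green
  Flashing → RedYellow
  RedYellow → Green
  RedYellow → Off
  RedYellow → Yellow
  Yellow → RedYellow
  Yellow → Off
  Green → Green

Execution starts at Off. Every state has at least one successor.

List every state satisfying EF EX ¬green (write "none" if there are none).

States satisfying EX ¬green: {Off, Flashing, RedYellow, Yellow, Green}.
States satisfying EF EX ¬green: {Off, Flashing, RedYellow, Yellow, Green}.

{Off, Flashing, RedYellow, Yellow, Green}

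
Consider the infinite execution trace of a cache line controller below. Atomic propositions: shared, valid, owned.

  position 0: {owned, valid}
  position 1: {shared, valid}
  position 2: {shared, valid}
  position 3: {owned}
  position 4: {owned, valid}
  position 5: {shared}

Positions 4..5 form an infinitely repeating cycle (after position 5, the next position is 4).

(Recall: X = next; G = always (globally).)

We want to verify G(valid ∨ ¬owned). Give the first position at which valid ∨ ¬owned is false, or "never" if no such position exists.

3

Check valid ∨ ¬owned at each position in order: 0 ✓, 1 ✓, 2 ✓.
At position 3 the labels are {owned}, so valid ∨ ¬owned is false there. This is the first violation.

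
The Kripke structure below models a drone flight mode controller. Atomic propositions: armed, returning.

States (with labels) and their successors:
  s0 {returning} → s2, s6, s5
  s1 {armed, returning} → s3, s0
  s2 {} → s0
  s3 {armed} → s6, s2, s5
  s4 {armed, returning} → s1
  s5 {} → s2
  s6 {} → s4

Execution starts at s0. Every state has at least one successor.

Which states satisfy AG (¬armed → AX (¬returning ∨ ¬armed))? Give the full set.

none

States satisfying ¬armed → AX (¬returning ∨ ¬armed): {s0, s1, s2, s3, s4, s5}.
States satisfying AG (¬armed → AX (¬returning ∨ ¬armed)): ∅.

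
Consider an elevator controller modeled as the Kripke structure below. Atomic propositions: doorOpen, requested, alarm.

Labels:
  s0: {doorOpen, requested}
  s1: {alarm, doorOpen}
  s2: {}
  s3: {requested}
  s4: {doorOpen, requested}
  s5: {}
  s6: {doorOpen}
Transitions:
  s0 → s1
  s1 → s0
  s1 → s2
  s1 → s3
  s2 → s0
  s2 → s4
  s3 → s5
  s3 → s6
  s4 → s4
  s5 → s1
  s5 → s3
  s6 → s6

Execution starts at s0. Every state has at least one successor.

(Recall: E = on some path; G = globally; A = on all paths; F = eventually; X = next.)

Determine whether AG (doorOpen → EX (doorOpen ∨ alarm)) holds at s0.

States satisfying doorOpen → EX (doorOpen ∨ alarm): {s0, s1, s2, s3, s4, s5, s6}.
States satisfying AG (doorOpen → EX (doorOpen ∨ alarm)): {s0, s1, s2, s3, s4, s5, s6}.
Every state reachable from s0 satisfies doorOpen → EX (doorOpen ∨ alarm).
s0 ∈ Sat(AG (doorOpen → EX (doorOpen ∨ alarm))).

Satisfied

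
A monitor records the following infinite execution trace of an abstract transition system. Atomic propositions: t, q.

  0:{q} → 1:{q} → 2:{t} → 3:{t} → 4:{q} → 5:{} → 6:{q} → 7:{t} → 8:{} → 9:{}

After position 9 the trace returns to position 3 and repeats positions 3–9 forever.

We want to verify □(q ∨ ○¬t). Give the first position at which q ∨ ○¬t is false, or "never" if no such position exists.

2

Check q ∨ ○¬t at each position in order: 0 ✓, 1 ✓.
At position 2 the labels are {t} and the next position 3 has {t}, so q ∨ ○¬t is false there. This is the first violation.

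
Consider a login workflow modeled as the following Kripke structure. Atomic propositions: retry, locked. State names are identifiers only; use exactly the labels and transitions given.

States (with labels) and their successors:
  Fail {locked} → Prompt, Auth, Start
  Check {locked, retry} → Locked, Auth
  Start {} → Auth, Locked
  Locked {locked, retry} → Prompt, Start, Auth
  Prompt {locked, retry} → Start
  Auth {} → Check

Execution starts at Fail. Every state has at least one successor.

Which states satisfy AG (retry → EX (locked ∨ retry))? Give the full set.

none

States satisfying retry → EX (locked ∨ retry): {Fail, Check, Start, Locked, Auth}.
States satisfying AG (retry → EX (locked ∨ retry)): ∅.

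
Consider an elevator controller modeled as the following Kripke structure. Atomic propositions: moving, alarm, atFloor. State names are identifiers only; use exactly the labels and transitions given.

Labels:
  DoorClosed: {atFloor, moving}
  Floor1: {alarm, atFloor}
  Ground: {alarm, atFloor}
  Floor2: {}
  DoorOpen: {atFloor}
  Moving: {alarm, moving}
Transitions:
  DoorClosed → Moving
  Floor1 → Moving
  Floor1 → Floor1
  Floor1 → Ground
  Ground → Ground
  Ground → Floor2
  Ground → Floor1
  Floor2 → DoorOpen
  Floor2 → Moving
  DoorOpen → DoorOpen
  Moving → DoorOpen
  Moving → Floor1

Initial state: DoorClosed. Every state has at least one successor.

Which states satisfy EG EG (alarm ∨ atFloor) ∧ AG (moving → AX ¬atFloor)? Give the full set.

States satisfying EG (alarm ∨ atFloor): {DoorClosed, Floor1, Ground, DoorOpen, Moving}.
States satisfying EG EG (alarm ∨ atFloor): {DoorClosed, Floor1, Ground, DoorOpen, Moving}.
States satisfying moving → AX ¬atFloor: {DoorClosed, Floor1, Ground, Floor2, DoorOpen}.
States satisfying AG (moving → AX ¬atFloor): {DoorOpen}.
States satisfying EG EG (alarm ∨ atFloor) ∧ AG (moving → AX ¬atFloor): {DoorOpen}.

{DoorOpen}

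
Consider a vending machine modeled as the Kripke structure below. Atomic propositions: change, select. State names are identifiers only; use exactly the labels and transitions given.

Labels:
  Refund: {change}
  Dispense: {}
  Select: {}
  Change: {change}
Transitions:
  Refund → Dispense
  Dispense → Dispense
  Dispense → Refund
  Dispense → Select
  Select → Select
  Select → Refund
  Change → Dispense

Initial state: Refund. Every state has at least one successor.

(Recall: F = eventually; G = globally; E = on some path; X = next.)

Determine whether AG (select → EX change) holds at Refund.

Holds

States satisfying select → EX change: {Refund, Dispense, Select, Change}.
States satisfying AG (select → EX change): {Refund, Dispense, Select, Change}.
Every state reachable from Refund satisfies select → EX change.
Refund ∈ Sat(AG (select → EX change)).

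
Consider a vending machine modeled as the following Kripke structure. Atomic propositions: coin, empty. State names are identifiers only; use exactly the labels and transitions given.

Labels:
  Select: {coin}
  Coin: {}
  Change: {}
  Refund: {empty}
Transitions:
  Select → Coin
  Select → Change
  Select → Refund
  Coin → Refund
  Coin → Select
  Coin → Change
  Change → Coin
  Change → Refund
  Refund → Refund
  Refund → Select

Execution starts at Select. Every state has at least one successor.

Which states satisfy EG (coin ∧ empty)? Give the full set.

States satisfying coin ∧ empty: ∅.
States satisfying EG (coin ∧ empty): ∅.

none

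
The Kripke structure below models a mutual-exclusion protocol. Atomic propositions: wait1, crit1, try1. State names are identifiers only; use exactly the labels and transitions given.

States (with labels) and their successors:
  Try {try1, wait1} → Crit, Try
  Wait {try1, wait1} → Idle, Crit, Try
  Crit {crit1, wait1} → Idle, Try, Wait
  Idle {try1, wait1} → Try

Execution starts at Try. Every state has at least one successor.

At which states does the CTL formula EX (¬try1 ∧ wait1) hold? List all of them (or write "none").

{Try, Wait}

States satisfying ¬try1 ∧ wait1: {Crit}.
States satisfying EX (¬try1 ∧ wait1): {Try, Wait}.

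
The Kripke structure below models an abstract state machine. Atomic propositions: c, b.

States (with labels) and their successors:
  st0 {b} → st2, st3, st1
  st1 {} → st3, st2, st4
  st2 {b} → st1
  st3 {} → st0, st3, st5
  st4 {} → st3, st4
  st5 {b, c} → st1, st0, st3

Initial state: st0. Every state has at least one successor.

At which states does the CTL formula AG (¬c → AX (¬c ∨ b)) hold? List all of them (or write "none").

States satisfying ¬c → AX (¬c ∨ b): {st0, st1, st2, st3, st4, st5}.
States satisfying AG (¬c → AX (¬c ∨ b)): {st0, st1, st2, st3, st4, st5}.

{st0, st1, st2, st3, st4, st5}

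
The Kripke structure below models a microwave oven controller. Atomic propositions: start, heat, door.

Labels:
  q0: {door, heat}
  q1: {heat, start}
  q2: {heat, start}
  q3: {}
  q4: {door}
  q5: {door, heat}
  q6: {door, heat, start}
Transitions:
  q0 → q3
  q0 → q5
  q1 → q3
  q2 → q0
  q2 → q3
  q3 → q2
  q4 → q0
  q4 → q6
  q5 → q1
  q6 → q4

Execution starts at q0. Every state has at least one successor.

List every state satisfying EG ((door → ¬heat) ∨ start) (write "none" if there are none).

States satisfying (door → ¬heat) ∨ start: {q1, q2, q3, q4, q6}.
States satisfying EG ((door → ¬heat) ∨ start): {q1, q2, q3, q4, q6}.

{q1, q2, q3, q4, q6}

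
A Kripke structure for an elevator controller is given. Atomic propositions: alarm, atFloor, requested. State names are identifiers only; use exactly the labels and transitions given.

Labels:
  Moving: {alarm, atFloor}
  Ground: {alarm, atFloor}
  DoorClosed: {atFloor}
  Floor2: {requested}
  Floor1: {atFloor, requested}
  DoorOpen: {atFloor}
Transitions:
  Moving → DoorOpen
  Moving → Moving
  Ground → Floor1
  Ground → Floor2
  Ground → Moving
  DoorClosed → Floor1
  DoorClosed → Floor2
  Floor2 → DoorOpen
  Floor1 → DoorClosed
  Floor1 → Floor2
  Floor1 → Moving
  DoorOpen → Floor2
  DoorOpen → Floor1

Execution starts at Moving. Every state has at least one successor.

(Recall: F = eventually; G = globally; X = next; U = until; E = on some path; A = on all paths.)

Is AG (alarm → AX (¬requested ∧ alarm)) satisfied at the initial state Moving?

States satisfying alarm → AX (¬requested ∧ alarm): {DoorClosed, Floor2, Floor1, DoorOpen}.
States satisfying AG (alarm → AX (¬requested ∧ alarm)): ∅.
Moving is reachable from Moving and violates alarm → AX (¬requested ∧ alarm), so AG fails at Moving.
Moving ∉ Sat(AG (alarm → AX (¬requested ∧ alarm))).

No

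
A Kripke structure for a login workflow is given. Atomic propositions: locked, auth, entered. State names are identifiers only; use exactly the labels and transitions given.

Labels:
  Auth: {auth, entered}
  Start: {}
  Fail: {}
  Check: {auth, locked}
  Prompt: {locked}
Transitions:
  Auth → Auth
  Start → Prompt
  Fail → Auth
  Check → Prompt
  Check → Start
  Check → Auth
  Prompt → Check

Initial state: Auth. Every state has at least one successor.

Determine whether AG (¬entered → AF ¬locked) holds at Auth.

States satisfying ¬entered → AF ¬locked: {Auth, Start, Fail}.
States satisfying AG (¬entered → AF ¬locked): {Auth, Fail}.
Every state reachable from Auth satisfies ¬entered → AF ¬locked.
Auth ∈ Sat(AG (¬entered → AF ¬locked)).

Satisfied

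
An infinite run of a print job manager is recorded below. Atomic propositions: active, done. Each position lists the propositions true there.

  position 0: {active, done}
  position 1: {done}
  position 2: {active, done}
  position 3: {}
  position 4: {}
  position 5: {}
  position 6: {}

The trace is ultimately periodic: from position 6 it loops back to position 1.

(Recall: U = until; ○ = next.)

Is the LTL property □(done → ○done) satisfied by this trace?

done → ○done must hold at every position from 0 onward. It fails at position 2, so □(done → ○done) is false.
Positions where done holds: 0, 1, 2.
Check ○done at each: 0→ok, 1→ok, 2→fails.

Does not hold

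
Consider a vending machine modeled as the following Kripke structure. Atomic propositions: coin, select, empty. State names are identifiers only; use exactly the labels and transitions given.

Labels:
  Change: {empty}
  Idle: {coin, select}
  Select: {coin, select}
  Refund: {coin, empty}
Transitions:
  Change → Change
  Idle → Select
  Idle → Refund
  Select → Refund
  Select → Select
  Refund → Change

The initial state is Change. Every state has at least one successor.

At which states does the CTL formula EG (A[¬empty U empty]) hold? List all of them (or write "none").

States satisfying A[¬empty U empty]: {Change, Refund}.
States satisfying EG (A[¬empty U empty]): {Change, Refund}.

{Change, Refund}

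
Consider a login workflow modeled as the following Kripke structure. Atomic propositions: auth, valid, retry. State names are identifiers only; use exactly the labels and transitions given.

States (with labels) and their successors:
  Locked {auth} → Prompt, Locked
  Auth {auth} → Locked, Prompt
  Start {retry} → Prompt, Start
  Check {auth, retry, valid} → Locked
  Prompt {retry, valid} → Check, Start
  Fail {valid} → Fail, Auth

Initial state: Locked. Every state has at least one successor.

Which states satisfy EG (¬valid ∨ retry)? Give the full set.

{Locked, Auth, Start, Check, Prompt}

States satisfying ¬valid ∨ retry: {Locked, Auth, Start, Check, Prompt}.
States satisfying EG (¬valid ∨ retry): {Locked, Auth, Start, Check, Prompt}.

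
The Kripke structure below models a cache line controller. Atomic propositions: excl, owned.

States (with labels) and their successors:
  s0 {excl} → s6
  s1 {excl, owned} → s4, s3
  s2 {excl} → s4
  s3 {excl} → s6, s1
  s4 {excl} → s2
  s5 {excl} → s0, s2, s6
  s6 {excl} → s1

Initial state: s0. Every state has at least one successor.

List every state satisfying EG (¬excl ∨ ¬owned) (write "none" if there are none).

{s2, s4, s5}

States satisfying ¬excl ∨ ¬owned: {s0, s2, s3, s4, s5, s6}.
States satisfying EG (¬excl ∨ ¬owned): {s2, s4, s5}.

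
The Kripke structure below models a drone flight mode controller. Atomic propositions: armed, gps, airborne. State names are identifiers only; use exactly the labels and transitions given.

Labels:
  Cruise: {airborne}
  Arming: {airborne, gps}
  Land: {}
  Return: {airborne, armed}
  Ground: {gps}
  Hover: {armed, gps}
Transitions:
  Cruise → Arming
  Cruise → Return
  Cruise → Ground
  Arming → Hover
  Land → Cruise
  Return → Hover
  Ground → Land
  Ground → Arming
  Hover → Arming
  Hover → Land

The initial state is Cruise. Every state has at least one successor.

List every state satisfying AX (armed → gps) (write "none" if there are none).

States satisfying armed → gps: {Cruise, Arming, Land, Ground, Hover}.
States satisfying AX (armed → gps): {Arming, Land, Return, Ground, Hover}.

{Arming, Land, Return, Ground, Hover}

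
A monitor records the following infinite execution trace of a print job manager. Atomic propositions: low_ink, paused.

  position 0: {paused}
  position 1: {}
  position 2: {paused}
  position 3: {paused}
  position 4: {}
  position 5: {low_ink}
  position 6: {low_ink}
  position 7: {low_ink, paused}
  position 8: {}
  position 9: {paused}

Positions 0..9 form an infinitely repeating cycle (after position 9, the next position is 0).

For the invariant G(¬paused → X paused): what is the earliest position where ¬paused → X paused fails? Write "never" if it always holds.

4

Check ¬paused → X paused at each position in order: 0 ✓, 1 ✓, 2 ✓, 3 ✓.
At position 4 the labels are {} and the next position 5 has {low_ink}, so ¬paused → X paused is false there. This is the first violation.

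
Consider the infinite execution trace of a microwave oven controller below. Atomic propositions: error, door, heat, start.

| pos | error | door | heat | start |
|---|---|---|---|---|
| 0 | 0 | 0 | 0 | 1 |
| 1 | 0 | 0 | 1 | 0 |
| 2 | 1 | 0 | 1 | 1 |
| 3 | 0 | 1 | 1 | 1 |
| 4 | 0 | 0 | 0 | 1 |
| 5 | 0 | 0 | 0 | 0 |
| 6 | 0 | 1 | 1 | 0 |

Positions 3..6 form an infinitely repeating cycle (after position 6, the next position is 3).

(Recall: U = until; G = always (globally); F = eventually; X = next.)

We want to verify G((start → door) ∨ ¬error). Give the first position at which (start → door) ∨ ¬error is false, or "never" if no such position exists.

Check (start → door) ∨ ¬error at each position in order: 0 ✓, 1 ✓.
At position 2 the labels are {error, heat, start}, so (start → door) ∨ ¬error is false there. This is the first violation.

2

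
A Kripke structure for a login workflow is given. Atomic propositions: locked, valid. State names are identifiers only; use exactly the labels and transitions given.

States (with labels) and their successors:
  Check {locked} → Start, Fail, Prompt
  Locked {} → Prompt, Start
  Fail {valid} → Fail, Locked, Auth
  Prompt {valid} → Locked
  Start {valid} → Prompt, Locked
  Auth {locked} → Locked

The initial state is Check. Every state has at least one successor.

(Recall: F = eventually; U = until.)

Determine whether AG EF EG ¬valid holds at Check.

Violated

States satisfying EF EG ¬valid: ∅.
States satisfying AG EF EG ¬valid: ∅.
Auth is reachable from Check and violates EF EG ¬valid, so AG fails at Check.
Check ∉ Sat(AG EF EG ¬valid).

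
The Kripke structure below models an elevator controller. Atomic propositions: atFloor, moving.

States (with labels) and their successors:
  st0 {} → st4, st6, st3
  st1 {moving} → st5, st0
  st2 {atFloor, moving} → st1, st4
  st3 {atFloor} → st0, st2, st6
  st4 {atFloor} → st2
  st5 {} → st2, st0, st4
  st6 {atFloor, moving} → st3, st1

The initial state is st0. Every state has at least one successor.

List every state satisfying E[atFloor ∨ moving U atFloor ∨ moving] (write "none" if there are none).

{st1, st2, st3, st4, st6}

States satisfying atFloor ∨ moving: {st1, st2, st3, st4, st6}.
States satisfying E[atFloor ∨ moving U atFloor ∨ moving]: {st1, st2, st3, st4, st6}.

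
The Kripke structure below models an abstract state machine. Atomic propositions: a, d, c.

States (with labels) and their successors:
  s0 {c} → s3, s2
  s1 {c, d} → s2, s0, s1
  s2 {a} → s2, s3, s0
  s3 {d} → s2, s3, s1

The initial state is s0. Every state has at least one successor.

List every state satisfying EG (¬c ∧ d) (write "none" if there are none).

{s3}

States satisfying ¬c ∧ d: {s3}.
States satisfying EG (¬c ∧ d): {s3}.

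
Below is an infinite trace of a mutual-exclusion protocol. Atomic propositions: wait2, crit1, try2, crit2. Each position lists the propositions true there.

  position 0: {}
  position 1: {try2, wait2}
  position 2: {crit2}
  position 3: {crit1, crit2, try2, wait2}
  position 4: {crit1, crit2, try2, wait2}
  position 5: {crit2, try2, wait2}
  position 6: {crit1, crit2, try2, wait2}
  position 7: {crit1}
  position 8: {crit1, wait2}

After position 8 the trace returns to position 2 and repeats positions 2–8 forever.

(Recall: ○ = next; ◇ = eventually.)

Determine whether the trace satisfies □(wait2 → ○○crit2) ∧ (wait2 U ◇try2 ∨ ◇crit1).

wait2 → ○○crit2 must hold at every position from 0 onward. It fails at position 5, so □(wait2 → ○○crit2) is false.
Positions where wait2 holds: 1, 3, 4, 5, 6, 8.
Check ○○crit2 at each: 1→ok, 3→ok, 4→ok, 5→fails, 6→fails, 8→ok.
At position 0: □(wait2 → ○○crit2) is false; wait2 U ◇try2 ∨ ◇crit1 is true; so □(wait2 → ○○crit2) ∧ (wait2 U ◇try2 ∨ ◇crit1) is false.

No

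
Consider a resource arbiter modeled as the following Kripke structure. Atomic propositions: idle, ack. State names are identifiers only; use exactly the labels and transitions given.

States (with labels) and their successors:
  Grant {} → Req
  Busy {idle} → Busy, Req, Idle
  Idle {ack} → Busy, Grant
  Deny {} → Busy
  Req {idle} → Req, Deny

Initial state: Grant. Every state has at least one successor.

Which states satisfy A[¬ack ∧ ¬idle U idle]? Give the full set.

States satisfying ¬ack ∧ ¬idle: {Grant, Deny}.
States satisfying idle: {Busy, Req}.
States satisfying A[¬ack ∧ ¬idle U idle]: {Grant, Busy, Deny, Req}.

{Grant, Busy, Deny, Req}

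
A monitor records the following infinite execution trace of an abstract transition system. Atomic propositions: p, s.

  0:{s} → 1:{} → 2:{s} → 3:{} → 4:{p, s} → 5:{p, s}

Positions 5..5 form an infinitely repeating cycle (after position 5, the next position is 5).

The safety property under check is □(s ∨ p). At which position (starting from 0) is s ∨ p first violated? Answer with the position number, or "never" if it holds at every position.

Check s ∨ p at each position in order: 0 ✓.
At position 1 the labels are {}, so s ∨ p is false there. This is the first violation.

1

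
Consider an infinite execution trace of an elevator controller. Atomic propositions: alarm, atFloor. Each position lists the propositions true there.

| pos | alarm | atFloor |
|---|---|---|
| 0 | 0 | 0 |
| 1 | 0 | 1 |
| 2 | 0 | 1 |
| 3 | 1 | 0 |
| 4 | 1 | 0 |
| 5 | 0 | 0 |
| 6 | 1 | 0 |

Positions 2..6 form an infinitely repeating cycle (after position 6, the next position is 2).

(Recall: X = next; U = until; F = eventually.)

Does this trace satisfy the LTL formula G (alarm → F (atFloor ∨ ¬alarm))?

alarm → F (atFloor ∨ ¬alarm) holds at every position 0..6, and those are all positions ever visited, so G (alarm → F (atFloor ∨ ¬alarm)) holds.
Positions where alarm holds: 3, 4, 6.
Check F (atFloor ∨ ¬alarm) at each: 3→ok, 4→ok, 6→ok.

Yes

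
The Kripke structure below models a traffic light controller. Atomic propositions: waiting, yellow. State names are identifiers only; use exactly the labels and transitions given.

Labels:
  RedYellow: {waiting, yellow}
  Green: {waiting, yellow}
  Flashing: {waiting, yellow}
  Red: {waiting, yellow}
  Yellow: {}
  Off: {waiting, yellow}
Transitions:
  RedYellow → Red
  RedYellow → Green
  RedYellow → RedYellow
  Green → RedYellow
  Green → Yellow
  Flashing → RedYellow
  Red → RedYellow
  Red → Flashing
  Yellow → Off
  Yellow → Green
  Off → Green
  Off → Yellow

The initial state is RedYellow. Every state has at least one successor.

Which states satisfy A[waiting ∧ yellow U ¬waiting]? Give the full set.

States satisfying waiting ∧ yellow: {RedYellow, Green, Flashing, Red, Off}.
States satisfying ¬waiting: {Yellow}.
States satisfying A[waiting ∧ yellow U ¬waiting]: {Yellow}.

{Yellow}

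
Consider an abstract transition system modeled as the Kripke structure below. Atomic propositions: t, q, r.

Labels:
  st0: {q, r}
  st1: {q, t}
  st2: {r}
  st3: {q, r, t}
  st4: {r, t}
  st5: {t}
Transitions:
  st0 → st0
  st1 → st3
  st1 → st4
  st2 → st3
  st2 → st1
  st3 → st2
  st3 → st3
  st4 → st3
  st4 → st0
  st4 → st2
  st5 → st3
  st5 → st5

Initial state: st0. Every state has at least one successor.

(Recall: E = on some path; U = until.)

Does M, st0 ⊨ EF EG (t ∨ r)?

States satisfying EG (t ∨ r): {st0, st1, st2, st3, st4, st5}.
States satisfying EF EG (t ∨ r): {st0, st1, st2, st3, st4, st5}.
Some path from st0 reaches a state where EG (t ∨ r) holds.
st0 ∈ Sat(EF EG (t ∨ r)).

Yes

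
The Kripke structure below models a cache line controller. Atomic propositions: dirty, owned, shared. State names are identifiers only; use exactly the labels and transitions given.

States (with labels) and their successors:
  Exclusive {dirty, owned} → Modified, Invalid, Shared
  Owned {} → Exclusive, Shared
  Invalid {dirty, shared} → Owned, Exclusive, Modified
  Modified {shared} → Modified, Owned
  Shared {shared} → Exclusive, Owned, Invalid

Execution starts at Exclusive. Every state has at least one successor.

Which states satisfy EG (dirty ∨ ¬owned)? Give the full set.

States satisfying dirty ∨ ¬owned: {Exclusive, Owned, Invalid, Modified, Shared}.
States satisfying EG (dirty ∨ ¬owned): {Exclusive, Owned, Invalid, Modified, Shared}.

{Exclusive, Owned, Invalid, Modified, Shared}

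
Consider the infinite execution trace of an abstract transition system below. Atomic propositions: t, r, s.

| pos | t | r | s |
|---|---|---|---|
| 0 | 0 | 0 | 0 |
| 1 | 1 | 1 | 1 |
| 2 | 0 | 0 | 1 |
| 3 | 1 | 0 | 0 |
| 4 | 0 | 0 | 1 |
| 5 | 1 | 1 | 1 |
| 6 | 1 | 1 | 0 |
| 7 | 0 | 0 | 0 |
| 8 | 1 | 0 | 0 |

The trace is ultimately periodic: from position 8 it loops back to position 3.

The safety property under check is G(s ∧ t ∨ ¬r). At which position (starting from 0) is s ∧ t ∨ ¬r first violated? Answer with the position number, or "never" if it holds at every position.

Check s ∧ t ∨ ¬r at each position in order: 0 ✓, 1 ✓, 2 ✓, 3 ✓, 4 ✓, 5 ✓.
At position 6 the labels are {r, t}, so s ∧ t ∨ ¬r is false there. This is the first violation.

6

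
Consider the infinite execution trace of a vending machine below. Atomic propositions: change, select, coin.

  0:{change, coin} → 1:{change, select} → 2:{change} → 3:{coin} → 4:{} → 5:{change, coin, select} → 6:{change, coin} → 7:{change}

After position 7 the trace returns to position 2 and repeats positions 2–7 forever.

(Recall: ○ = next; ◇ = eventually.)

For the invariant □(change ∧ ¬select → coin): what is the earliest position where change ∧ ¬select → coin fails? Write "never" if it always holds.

Check change ∧ ¬select → coin at each position in order: 0 ✓, 1 ✓.
At position 2 the labels are {change}, so change ∧ ¬select → coin is false there. This is the first violation.

2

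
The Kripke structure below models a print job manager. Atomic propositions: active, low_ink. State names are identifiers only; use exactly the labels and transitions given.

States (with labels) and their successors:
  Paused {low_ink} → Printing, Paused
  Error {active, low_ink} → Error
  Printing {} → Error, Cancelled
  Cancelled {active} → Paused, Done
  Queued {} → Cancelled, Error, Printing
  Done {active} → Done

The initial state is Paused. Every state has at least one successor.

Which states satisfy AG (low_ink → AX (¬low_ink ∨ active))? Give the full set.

States satisfying low_ink → AX (¬low_ink ∨ active): {Error, Printing, Cancelled, Queued, Done}.
States satisfying AG (low_ink → AX (¬low_ink ∨ active)): {Error, Done}.

{Error, Done}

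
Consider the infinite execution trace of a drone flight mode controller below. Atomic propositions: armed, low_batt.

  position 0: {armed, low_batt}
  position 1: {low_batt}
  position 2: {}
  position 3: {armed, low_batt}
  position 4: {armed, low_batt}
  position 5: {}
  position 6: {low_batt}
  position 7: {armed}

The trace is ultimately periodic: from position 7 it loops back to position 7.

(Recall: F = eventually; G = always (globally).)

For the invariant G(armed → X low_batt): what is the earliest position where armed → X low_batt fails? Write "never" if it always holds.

4

Check armed → X low_batt at each position in order: 0 ✓, 1 ✓, 2 ✓, 3 ✓.
At position 4 the labels are {armed, low_batt} and the next position 5 has {}, so armed → X low_batt is false there. This is the first violation.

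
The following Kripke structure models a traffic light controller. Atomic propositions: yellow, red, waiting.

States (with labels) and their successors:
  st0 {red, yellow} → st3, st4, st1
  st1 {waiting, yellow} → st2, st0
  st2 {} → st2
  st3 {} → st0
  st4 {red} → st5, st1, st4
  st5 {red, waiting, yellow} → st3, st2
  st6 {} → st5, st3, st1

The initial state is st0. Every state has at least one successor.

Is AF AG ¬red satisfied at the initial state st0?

No

States satisfying AG ¬red: {st2}.
States satisfying AF AG ¬red: {st2}.
There is a path from st0 along which AG ¬red never holds.
st0 ∉ Sat(AF AG ¬red).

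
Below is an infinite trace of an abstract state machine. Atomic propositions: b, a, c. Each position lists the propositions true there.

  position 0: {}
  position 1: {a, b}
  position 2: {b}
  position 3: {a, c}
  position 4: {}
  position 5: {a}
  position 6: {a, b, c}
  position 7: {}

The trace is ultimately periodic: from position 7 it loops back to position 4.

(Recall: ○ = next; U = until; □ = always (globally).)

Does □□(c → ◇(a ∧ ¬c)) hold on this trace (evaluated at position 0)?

Satisfied

□(c → ◇(a ∧ ¬c)) holds at every position 0..7, and those are all positions ever visited, so □□(c → ◇(a ∧ ¬c)) holds.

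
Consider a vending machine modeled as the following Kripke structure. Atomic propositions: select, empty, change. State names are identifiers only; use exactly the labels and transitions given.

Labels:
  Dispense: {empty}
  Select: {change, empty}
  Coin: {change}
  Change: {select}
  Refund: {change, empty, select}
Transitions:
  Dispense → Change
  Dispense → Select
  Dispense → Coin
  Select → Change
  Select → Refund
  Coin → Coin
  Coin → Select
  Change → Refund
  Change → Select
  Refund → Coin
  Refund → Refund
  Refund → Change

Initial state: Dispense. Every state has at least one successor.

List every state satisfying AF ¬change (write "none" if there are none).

States satisfying ¬change: {Dispense, Change}.
States satisfying AF ¬change: {Dispense, Change}.

{Dispense, Change}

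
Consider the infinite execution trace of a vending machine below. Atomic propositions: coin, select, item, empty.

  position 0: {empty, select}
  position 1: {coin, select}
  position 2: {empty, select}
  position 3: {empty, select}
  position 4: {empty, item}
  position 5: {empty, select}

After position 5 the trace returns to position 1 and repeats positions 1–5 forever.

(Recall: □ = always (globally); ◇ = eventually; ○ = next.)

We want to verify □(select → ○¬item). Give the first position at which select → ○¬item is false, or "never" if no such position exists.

Check select → ○¬item at each position in order: 0 ✓, 1 ✓, 2 ✓.
At position 3 the labels are {empty, select} and the next position 4 has {empty, item}, so select → ○¬item is false there. This is the first violation.

3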